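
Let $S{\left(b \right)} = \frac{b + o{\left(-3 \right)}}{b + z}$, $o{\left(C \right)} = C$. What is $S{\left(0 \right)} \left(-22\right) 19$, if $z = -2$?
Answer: $-627$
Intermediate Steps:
$S{\left(b \right)} = \frac{-3 + b}{-2 + b}$ ($S{\left(b \right)} = \frac{b - 3}{b - 2} = \frac{-3 + b}{-2 + b}$)
$S{\left(0 \right)} \left(-22\right) 19 = \frac{-3 + 0}{-2 + 0} \left(-22\right) 19 = \frac{1}{-2} \left(-3\right) \left(-22\right) 19 = \left(- \frac{1}{2}\right) \left(-3\right) \left(-22\right) 19 = \frac{3}{2} \left(-22\right) 19 = \left(-33\right) 19 = -627$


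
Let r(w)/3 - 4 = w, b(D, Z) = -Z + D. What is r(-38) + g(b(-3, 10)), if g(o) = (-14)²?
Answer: 94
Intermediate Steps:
b(D, Z) = D - Z
r(w) = 12 + 3*w
g(o) = 196
r(-38) + g(b(-3, 10)) = (12 + 3*(-38)) + 196 = (12 - 114) + 196 = -102 + 196 = 94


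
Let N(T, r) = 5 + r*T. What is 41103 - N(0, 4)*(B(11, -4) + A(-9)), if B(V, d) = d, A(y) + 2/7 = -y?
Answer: 287556/7 ≈ 41079.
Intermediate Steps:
N(T, r) = 5 + T*r
A(y) = -2/7 - y
41103 - N(0, 4)*(B(11, -4) + A(-9)) = 41103 - (5 + 0*4)*(-4 + (-2/7 - 1*(-9))) = 41103 - (5 + 0)*(-4 + (-2/7 + 9)) = 41103 - 5*(-4 + 61/7) = 41103 - 5*33/7 = 41103 - 1*165/7 = 41103 - 165/7 = 287556/7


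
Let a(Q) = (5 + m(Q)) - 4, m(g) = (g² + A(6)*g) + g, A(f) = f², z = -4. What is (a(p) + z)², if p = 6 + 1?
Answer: 93025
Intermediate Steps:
m(g) = g² + 37*g (m(g) = (g² + 6²*g) + g = (g² + 36*g) + g = g² + 37*g)
p = 7
a(Q) = 1 + Q*(37 + Q) (a(Q) = (5 + Q*(37 + Q)) - 4 = 1 + Q*(37 + Q))
(a(p) + z)² = ((1 + 7*(37 + 7)) - 4)² = ((1 + 7*44) - 4)² = ((1 + 308) - 4)² = (309 - 4)² = 305² = 93025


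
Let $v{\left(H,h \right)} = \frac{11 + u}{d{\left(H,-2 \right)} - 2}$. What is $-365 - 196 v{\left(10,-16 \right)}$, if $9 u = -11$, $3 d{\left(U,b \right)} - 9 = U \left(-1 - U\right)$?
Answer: $- \frac{99917}{321} \approx -311.27$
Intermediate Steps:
$d{\left(U,b \right)} = 3 + \frac{U \left(-1 - U\right)}{3}$
$u = - \frac{11}{9}$ ($u = \frac{1}{9} \left(-11\right) = - \frac{11}{9} \approx -1.2222$)
$v{\left(H,h \right)} = \frac{88}{9 \left(1 - \frac{H}{3} - \frac{H^{2}}{3}\right)}$ ($v{\left(H,h \right)} = \frac{11 - \frac{11}{9}}{\left(3 - \frac{H}{3} - \frac{H^{2}}{3}\right) - 2} = \frac{88}{9 \left(1 - \frac{H}{3} - \frac{H^{2}}{3}\right)}$)
$-365 - 196 v{\left(10,-16 \right)} = -365 - 196 \left(- \frac{88}{-9 + 3 \cdot 10 + 3 \cdot 10^{2}}\right) = -365 - 196 \left(- \frac{88}{-9 + 30 + 3 \cdot 100}\right) = -365 - 196 \left(- \frac{88}{-9 + 30 + 300}\right) = -365 - 196 \left(- \frac{88}{321}\right) = -365 - 196 \left(\left(-88\right) \frac{1}{321}\right) = -365 - - \frac{17248}{321} = -365 + \frac{17248}{321} = - \frac{99917}{321}$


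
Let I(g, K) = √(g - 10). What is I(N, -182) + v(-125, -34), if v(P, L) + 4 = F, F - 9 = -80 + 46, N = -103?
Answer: -29 + I*√113 ≈ -29.0 + 10.63*I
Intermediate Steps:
F = -25 (F = 9 + (-80 + 46) = 9 - 34 = -25)
I(g, K) = √(-10 + g)
v(P, L) = -29 (v(P, L) = -4 - 25 = -29)
I(N, -182) + v(-125, -34) = √(-10 - 103) - 29 = √(-113) - 29 = I*√113 - 29 = -29 + I*√113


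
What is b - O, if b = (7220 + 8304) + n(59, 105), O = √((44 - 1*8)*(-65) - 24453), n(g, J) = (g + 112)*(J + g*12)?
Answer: 154547 - 3*I*√2977 ≈ 1.5455e+5 - 163.69*I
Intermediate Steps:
n(g, J) = (112 + g)*(J + 12*g)
O = 3*I*√2977 (O = √((44 - 8)*(-65) - 24453) = √(36*(-65) - 24453) = √(-2340 - 24453) = √(-26793) = 3*I*√2977 ≈ 163.69*I)
b = 154547 (b = (7220 + 8304) + (12*59² + 112*105 + 1344*59 + 105*59) = 15524 + (12*3481 + 11760 + 79296 + 6195) = 15524 + (41772 + 11760 + 79296 + 6195) = 15524 + 139023 = 154547)
b - O = 154547 - 3*I*√2977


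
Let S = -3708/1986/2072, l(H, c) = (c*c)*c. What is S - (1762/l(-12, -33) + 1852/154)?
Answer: -147607441637/12323372292 ≈ -11.978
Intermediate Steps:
l(H, c) = c³ (l(H, c) = c²*c = c³)
S = -309/342916 (S = -3708*1/1986*(1/2072) = -618/331*1/2072 = -309/342916 ≈ -0.00090110)
S - (1762/l(-12, -33) + 1852/154) = -309/342916 - (1762/((-33)³) + 1852/154) = -309/342916 - (1762/(-35937) + 1852*(1/154)) = -309/342916 - (1762*(-1/35937) + 926/77) = -309/342916 - (-1762/35937 + 926/77) = -309/342916 - 1*3012908/251559 = -309/342916 - 3012908/251559 = -147607441637/12323372292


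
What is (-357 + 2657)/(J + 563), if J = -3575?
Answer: -575/753 ≈ -0.76361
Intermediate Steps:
(-357 + 2657)/(J + 563) = (-357 + 2657)/(-3575 + 563) = 2300/(-3012) = 2300*(-1/3012) = -575/753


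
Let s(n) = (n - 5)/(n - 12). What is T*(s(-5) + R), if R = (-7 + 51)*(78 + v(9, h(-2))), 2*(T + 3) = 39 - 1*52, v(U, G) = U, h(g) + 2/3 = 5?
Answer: -618317/17 ≈ -36372.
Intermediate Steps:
h(g) = 13/3 (h(g) = -2/3 + 5 = 13/3)
s(n) = (-5 + n)/(-12 + n)
T = -19/2 (T = -3 + (39 - 1*52)/2 = -3 + (39 - 52)/2 = -3 + (1/2)*(-13) = -3 - 13/2 = -19/2 ≈ -9.5000)
R = 3828 (R = (-7 + 51)*(78 + 9) = 44*87 = 3828)
T*(s(-5) + R) = -19*((-5 - 5)/(-12 - 5) + 3828)/2 = -19*(-10/(-17) + 3828)/2 = -19*(-1/17*(-10) + 3828)/2 = -19*(10/17 + 3828)/2 = -19/2*65086/17 = -618317/17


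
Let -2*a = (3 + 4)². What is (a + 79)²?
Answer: 11881/4 ≈ 2970.3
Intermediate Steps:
a = -49/2 (a = -(3 + 4)²/2 = -½*7² = -½*49 = -49/2 ≈ -24.500)
(a + 79)² = (-49/2 + 79)² = (109/2)² = 11881/4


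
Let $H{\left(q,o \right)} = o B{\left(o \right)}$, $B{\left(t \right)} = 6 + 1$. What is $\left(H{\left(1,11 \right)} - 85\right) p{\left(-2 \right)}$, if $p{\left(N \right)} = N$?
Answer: $16$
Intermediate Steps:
$B{\left(t \right)} = 7$
$H{\left(q,o \right)} = 7 o$ ($H{\left(q,o \right)} = o 7 = 7 o$)
$\left(H{\left(1,11 \right)} - 85\right) p{\left(-2 \right)} = \left(7 \cdot 11 - 85\right) \left(-2\right) = \left(77 - 85\right) \left(-2\right) = \left(-8\right) \left(-2\right) = 16$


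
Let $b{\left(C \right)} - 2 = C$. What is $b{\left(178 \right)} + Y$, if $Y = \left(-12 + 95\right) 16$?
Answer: $1508$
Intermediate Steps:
$Y = 1328$ ($Y = 83 \cdot 16 = 1328$)
$b{\left(C \right)} = 2 + C$
$b{\left(178 \right)} + Y = \left(2 + 178\right) + 1328 = 180 + 1328 = 1508$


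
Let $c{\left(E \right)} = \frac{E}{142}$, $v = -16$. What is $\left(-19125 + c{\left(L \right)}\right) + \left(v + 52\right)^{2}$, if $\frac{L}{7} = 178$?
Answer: $- \frac{1265236}{71} \approx -17820.0$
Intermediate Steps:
$L = 1246$ ($L = 7 \cdot 178 = 1246$)
$c{\left(E \right)} = \frac{E}{142}$ ($c{\left(E \right)} = E \frac{1}{142} = \frac{E}{142}$)
$\left(-19125 + c{\left(L \right)}\right) + \left(v + 52\right)^{2} = \left(-19125 + \frac{1}{142} \cdot 1246\right) + \left(-16 + 52\right)^{2} = \left(-19125 + \frac{623}{71}\right) + 36^{2} = - \frac{1357252}{71} + 1296 = - \frac{1265236}{71}$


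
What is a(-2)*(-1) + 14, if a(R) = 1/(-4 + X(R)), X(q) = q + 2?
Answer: 57/4 ≈ 14.250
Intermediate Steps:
X(q) = 2 + q
a(R) = 1/(-2 + R) (a(R) = 1/(-4 + (2 + R)) = 1/(-2 + R))
a(-2)*(-1) + 14 = -1/(-2 - 2) + 14 = -1/(-4) + 14 = -¼*(-1) + 14 = ¼ + 14 = 57/4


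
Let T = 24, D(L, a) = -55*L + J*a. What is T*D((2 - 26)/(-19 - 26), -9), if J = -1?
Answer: -488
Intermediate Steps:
D(L, a) = -a - 55*L (D(L, a) = -55*L - a = -a - 55*L)
T*D((2 - 26)/(-19 - 26), -9) = 24*(-1*(-9) - 55*(2 - 26)/(-19 - 26)) = 24*(9 - (-1320)/(-45)) = 24*(9 - (-1320)*(-1)/45) = 24*(9 - 55*8/15) = 24*(9 - 88/3) = 24*(-61/3) = -488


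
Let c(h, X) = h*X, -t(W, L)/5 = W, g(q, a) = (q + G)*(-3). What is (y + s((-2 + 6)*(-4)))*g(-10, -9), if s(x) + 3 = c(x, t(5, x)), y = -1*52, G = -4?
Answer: 14490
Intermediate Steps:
g(q, a) = 12 - 3*q (g(q, a) = (q - 4)*(-3) = (-4 + q)*(-3) = 12 - 3*q)
t(W, L) = -5*W
c(h, X) = X*h
y = -52
s(x) = -3 - 25*x (s(x) = -3 + (-5*5)*x = -3 - 25*x)
(y + s((-2 + 6)*(-4)))*g(-10, -9) = (-52 + (-3 - 25*(-2 + 6)*(-4)))*(12 - 3*(-10)) = (-52 + (-3 - 100*(-4)))*(12 + 30) = (-52 + (-3 - 25*(-16)))*42 = (-52 + (-3 + 400))*42 = (-52 + 397)*42 = 345*42 = 14490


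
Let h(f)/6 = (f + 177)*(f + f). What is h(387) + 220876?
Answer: 2840092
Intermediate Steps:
h(f) = 12*f*(177 + f) (h(f) = 6*((f + 177)*(f + f)) = 6*((177 + f)*(2*f)) = 6*(2*f*(177 + f)) = 12*f*(177 + f))
h(387) + 220876 = 12*387*(177 + 387) + 220876 = 12*387*564 + 220876 = 2619216 + 220876 = 2840092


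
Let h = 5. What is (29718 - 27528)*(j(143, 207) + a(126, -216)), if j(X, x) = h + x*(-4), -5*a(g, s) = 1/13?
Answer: -23431248/13 ≈ -1.8024e+6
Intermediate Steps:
a(g, s) = -1/65 (a(g, s) = -⅕/13 = -⅕*1/13 = -1/65)
j(X, x) = 5 - 4*x (j(X, x) = 5 + x*(-4) = 5 - 4*x)
(29718 - 27528)*(j(143, 207) + a(126, -216)) = (29718 - 27528)*((5 - 4*207) - 1/65) = 2190*((5 - 828) - 1/65) = 2190*(-823 - 1/65) = 2190*(-53496/65) = -23431248/13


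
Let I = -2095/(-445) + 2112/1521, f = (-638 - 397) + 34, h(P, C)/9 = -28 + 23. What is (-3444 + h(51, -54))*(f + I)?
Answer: 52210598542/15041 ≈ 3.4712e+6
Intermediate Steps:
h(P, C) = -45 (h(P, C) = 9*(-28 + 23) = 9*(-5) = -45)
f = -1001 (f = -1035 + 34 = -1001)
I = 275089/45123 (I = -2095*(-1/445) + 2112*(1/1521) = 419/89 + 704/507 = 275089/45123 ≈ 6.0964)
(-3444 + h(51, -54))*(f + I) = (-3444 - 45)*(-1001 + 275089/45123) = -3489*(-44893034/45123) = 52210598542/15041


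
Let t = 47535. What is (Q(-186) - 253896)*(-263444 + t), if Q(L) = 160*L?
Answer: 61243883304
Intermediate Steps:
(Q(-186) - 253896)*(-263444 + t) = (160*(-186) - 253896)*(-263444 + 47535) = (-29760 - 253896)*(-215909) = -283656*(-215909) = 61243883304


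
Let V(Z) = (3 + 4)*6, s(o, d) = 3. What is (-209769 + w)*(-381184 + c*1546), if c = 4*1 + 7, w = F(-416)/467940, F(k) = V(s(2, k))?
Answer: 2978954972848967/38995 ≈ 7.6393e+10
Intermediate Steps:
V(Z) = 42 (V(Z) = 7*6 = 42)
F(k) = 42
w = 7/77990 (w = 42/467940 = 42*(1/467940) = 7/77990 ≈ 8.9755e-5)
c = 11 (c = 4 + 7 = 11)
(-209769 + w)*(-381184 + c*1546) = (-209769 + 7/77990)*(-381184 + 11*1546) = -16359884303*(-381184 + 17006)/77990 = -16359884303/77990*(-364178) = 2978954972848967/38995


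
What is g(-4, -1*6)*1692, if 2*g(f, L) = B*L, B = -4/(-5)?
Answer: -20304/5 ≈ -4060.8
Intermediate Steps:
B = ⅘ (B = -4*(-⅕) = ⅘ ≈ 0.80000)
g(f, L) = 2*L/5 (g(f, L) = (4*L/5)/2 = 2*L/5)
g(-4, -1*6)*1692 = (2*(-1*6)/5)*1692 = ((⅖)*(-6))*1692 = -12/5*1692 = -20304/5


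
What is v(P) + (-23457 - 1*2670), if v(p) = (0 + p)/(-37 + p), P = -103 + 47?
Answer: -2429755/93 ≈ -26126.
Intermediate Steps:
P = -56
v(p) = p/(-37 + p)
v(P) + (-23457 - 1*2670) = -56/(-37 - 56) + (-23457 - 1*2670) = -56/(-93) + (-23457 - 2670) = -56*(-1/93) - 26127 = 56/93 - 26127 = -2429755/93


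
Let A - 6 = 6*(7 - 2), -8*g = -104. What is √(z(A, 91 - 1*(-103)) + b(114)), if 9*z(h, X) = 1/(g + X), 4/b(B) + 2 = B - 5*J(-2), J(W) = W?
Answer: √5313161/12627 ≈ 0.18255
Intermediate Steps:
g = 13 (g = -⅛*(-104) = 13)
A = 36 (A = 6 + 6*(7 - 2) = 6 + 6*5 = 6 + 30 = 36)
b(B) = 4/(8 + B) (b(B) = 4/(-2 + (B - 5*(-2))) = 4/(-2 + (B + 10)) = 4/(-2 + (10 + B)) = 4/(8 + B))
z(h, X) = 1/(9*(13 + X))
√(z(A, 91 - 1*(-103)) + b(114)) = √(1/(9*(13 + (91 - 1*(-103)))) + 4/(8 + 114)) = √(1/(9*(13 + (91 + 103))) + 4/122) = √(1/(9*(13 + 194)) + 4*(1/122)) = √((⅑)/207 + 2/61) = √((⅑)*(1/207) + 2/61) = √(1/1863 + 2/61) = √(3787/113643) = √5313161/12627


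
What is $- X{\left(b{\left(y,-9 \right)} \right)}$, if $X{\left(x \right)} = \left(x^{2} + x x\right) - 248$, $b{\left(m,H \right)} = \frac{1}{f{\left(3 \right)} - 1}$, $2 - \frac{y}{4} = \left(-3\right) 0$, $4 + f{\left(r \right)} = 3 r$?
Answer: $\frac{1983}{8} \approx 247.88$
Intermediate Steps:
$f{\left(r \right)} = -4 + 3 r$
$y = 8$ ($y = 8 - 4 \left(\left(-3\right) 0\right) = 8 - 0 = 8 + 0 = 8$)
$b{\left(m,H \right)} = \frac{1}{4}$ ($b{\left(m,H \right)} = \frac{1}{\left(-4 + 3 \cdot 3\right) - 1} = \frac{1}{\left(-4 + 9\right) - 1} = \frac{1}{5 - 1} = \frac{1}{4}$)
$X{\left(x \right)} = -248 + 2 x^{2}$ ($X{\left(x \right)} = \left(x^{2} + x^{2}\right) - 248 = 2 x^{2} - 248 = -248 + 2 x^{2}$)
$- X{\left(b{\left(y,-9 \right)} \right)} = - (-248 + \frac{2}{16}) = - (-248 + 2 \cdot \frac{1}{16}) = - (-248 + \frac{1}{8}) = \left(-1\right) \left(- \frac{1983}{8}\right) = \frac{1983}{8}$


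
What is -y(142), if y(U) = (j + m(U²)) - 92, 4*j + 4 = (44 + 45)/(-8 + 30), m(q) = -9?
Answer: 8887/88 ≈ 100.99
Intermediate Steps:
j = 1/88 (j = -1 + ((44 + 45)/(-8 + 30))/4 = -1 + (89/22)/4 = -1 + (89*(1/22))/4 = -1 + (¼)*(89/22) = -1 + 89/88 = 1/88 ≈ 0.011364)
y(U) = -8887/88 (y(U) = (1/88 - 9) - 92 = -791/88 - 92 = -8887/88)
-y(142) = -1*(-8887/88) = 8887/88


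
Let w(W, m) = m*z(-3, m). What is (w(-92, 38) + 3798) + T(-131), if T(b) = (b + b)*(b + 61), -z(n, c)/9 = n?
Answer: 23164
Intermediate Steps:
z(n, c) = -9*n
w(W, m) = 27*m (w(W, m) = m*(-9*(-3)) = m*27 = 27*m)
T(b) = 2*b*(61 + b) (T(b) = (2*b)*(61 + b) = 2*b*(61 + b))
(w(-92, 38) + 3798) + T(-131) = (27*38 + 3798) + 2*(-131)*(61 - 131) = (1026 + 3798) + 2*(-131)*(-70) = 4824 + 18340 = 23164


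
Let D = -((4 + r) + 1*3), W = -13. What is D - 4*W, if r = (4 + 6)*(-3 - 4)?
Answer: 115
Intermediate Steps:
r = -70 (r = 10*(-7) = -70)
D = 63 (D = -((4 - 70) + 1*3) = -(-66 + 3) = -1*(-63) = 63)
D - 4*W = 63 - 4*(-13) = 63 + 52 = 115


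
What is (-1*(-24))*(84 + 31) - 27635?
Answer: -24875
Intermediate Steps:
(-1*(-24))*(84 + 31) - 27635 = 24*115 - 27635 = 2760 - 27635 = -24875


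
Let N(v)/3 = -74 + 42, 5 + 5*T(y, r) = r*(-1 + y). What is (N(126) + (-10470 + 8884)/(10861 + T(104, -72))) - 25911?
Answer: -609660059/23442 ≈ -26007.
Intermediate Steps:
T(y, r) = -1 + r*(-1 + y)/5 (T(y, r) = -1 + (r*(-1 + y))/5 = -1 + r*(-1 + y)/5)
N(v) = -96 (N(v) = 3*(-74 + 42) = 3*(-32) = -96)
(N(126) + (-10470 + 8884)/(10861 + T(104, -72))) - 25911 = (-96 + (-10470 + 8884)/(10861 + (-1 - 1/5*(-72) + (1/5)*(-72)*104))) - 25911 = (-96 - 1586/(10861 + (-1 + 72/5 - 7488/5))) - 25911 = (-96 - 1586/(10861 - 7421/5)) - 25911 = (-96 - 1586/46884/5) - 25911 = (-96 - 1586*5/46884) - 25911 = (-96 - 3965/23442) - 25911 = -2254397/23442 - 25911 = -609660059/23442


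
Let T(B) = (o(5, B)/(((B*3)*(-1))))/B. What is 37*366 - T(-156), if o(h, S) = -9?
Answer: 109852703/8112 ≈ 13542.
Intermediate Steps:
T(B) = 3/B² (T(B) = (-9*(-1/(3*B)))/B = (-(-3)/B)/B = (3/B)/B = 3/B²)
37*366 - T(-156) = 37*366 - 3/(-156)² = 13542 - 3/24336 = 13542 - 1*1/8112 = 13542 - 1/8112 = 109852703/8112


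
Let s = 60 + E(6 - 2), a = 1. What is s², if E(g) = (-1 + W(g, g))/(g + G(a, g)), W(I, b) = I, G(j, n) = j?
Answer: 91809/25 ≈ 3672.4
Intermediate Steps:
E(g) = (-1 + g)/(1 + g) (E(g) = (-1 + g)/(g + 1) = (-1 + g)/(1 + g))
s = 303/5 (s = 60 + (-1 + (6 - 2))/(1 + (6 - 2)) = 60 + (-1 + 4)/(1 + 4) = 60 + 3/5 = 60 + (⅕)*3 = 60 + ⅗ = 303/5 ≈ 60.600)
s² = (303/5)² = 91809/25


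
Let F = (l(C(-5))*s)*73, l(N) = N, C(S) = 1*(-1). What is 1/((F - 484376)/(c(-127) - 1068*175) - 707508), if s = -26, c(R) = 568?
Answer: -93166/65915449089 ≈ -1.4134e-6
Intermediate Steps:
C(S) = -1
F = 1898 (F = -1*(-26)*73 = 26*73 = 1898)
1/((F - 484376)/(c(-127) - 1068*175) - 707508) = 1/((1898 - 484376)/(568 - 1068*175) - 707508) = 1/(-482478/(568 - 186900) - 707508) = 1/(-482478/(-186332) - 707508) = 1/(-482478*(-1/186332) - 707508) = 1/(241239/93166 - 707508) = 1/(-65915449089/93166) = -93166/65915449089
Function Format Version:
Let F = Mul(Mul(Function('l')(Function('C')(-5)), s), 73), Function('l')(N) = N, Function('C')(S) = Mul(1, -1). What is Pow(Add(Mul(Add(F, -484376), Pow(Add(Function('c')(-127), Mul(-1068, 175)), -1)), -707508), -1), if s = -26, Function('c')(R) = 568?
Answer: Rational(-93166, 65915449089) ≈ -1.4134e-6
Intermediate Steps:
Function('C')(S) = -1
F = 1898 (F = Mul(Mul(-1, -26), 73) = Mul(26, 73) = 1898)
Pow(Add(Mul(Add(F, -484376), Pow(Add(Function('c')(-127), Mul(-1068, 175)), -1)), -707508), -1) = Pow(Add(Mul(Add(1898, -484376), Pow(Add(568, Mul(-1068, 175)), -1)), -707508), -1) = Pow(Add(Mul(-482478, Pow(Add(568, -186900), -1)), -707508), -1) = Pow(Add(Mul(-482478, Pow(-186332, -1)), -707508), -1) = Pow(Add(Mul(-482478, Rational(-1, 186332)), -707508), -1) = Pow(Add(Rational(241239, 93166), -707508), -1) = Pow(Rational(-65915449089, 93166), -1) = Rational(-93166, 65915449089)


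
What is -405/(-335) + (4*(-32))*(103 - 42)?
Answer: -523055/67 ≈ -7806.8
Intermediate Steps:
-405/(-335) + (4*(-32))*(103 - 42) = -405*(-1/335) - 128*61 = 81/67 - 7808 = -523055/67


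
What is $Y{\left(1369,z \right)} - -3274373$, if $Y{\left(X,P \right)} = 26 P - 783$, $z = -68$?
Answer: $3271822$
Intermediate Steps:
$Y{\left(X,P \right)} = -783 + 26 P$
$Y{\left(1369,z \right)} - -3274373 = \left(-783 + 26 \left(-68\right)\right) - -3274373 = \left(-783 - 1768\right) + 3274373 = -2551 + 3274373 = 3271822$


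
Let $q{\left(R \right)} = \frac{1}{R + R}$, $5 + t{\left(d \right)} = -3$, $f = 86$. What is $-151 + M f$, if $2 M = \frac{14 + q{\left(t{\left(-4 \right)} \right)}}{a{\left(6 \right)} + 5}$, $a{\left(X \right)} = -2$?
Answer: $\frac{2341}{48} \approx 48.771$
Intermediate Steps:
$t{\left(d \right)} = -8$ ($t{\left(d \right)} = -5 - 3 = -8$)
$q{\left(R \right)} = \frac{1}{2 R}$
$M = \frac{223}{96}$ ($M = \frac{\left(14 + \frac{1}{2 \left(-8\right)}\right) \frac{1}{-2 + 5}}{2} = \frac{\left(14 + \frac{1}{2} \left(- \frac{1}{8}\right)\right) \frac{1}{3}}{2} = \frac{\left(14 - \frac{1}{16}\right) \frac{1}{3}}{2} = \frac{\frac{223}{16} \cdot \frac{1}{3}}{2} = \frac{1}{2} \cdot \frac{223}{48} = \frac{223}{96} \approx 2.3229$)
$-151 + M f = -151 + \frac{223}{96} \cdot 86 = -151 + \frac{9589}{48} = \frac{2341}{48}$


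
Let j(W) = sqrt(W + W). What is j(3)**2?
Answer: 6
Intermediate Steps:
j(W) = sqrt(2)*sqrt(W) (j(W) = sqrt(2*W) = sqrt(2)*sqrt(W))
j(3)**2 = (sqrt(2)*sqrt(3))**2 = (sqrt(6))**2 = 6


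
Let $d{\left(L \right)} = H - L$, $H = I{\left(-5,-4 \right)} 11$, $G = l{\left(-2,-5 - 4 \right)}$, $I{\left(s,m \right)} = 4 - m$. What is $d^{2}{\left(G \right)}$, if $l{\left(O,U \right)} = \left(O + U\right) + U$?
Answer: $11664$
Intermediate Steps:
$l{\left(O,U \right)} = O + 2 U$
$G = -20$ ($G = -2 + 2 \left(-5 - 4\right) = -2 + 2 \left(-9\right) = -2 - 18 = -20$)
$H = 88$ ($H = \left(4 - -4\right) 11 = \left(4 + 4\right) 11 = 8 \cdot 11 = 88$)
$d{\left(L \right)} = 88 - L$
$d^{2}{\left(G \right)} = \left(88 - -20\right)^{2} = \left(88 + 20\right)^{2} = 108^{2} = 11664$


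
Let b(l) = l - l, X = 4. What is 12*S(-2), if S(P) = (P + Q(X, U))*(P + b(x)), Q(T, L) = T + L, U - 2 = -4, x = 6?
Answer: 0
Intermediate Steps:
U = -2 (U = 2 - 4 = -2)
b(l) = 0
Q(T, L) = L + T
S(P) = P*(2 + P) (S(P) = (P + (-2 + 4))*(P + 0) = (P + 2)*P = (2 + P)*P = P*(2 + P))
12*S(-2) = 12*(-2*(2 - 2)) = 12*(-2*0) = 12*0 = 0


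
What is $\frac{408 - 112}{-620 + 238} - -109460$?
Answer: $\frac{20906712}{191} \approx 1.0946 \cdot 10^{5}$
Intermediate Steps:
$\frac{408 - 112}{-620 + 238} - -109460 = \frac{408 - 112}{-382} + 109460 = 296 \left(- \frac{1}{382}\right) + 109460 = - \frac{148}{191} + 109460 = \frac{20906712}{191}$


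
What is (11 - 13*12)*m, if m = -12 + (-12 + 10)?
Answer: 2030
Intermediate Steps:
m = -14 (m = -12 - 2 = -14)
(11 - 13*12)*m = (11 - 13*12)*(-14) = (11 - 156)*(-14) = -145*(-14) = 2030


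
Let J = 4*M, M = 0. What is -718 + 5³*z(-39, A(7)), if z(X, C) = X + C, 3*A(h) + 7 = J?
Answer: -17654/3 ≈ -5884.7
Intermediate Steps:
J = 0 (J = 4*0 = 0)
A(h) = -7/3 (A(h) = -7/3 + (⅓)*0 = -7/3 + 0 = -7/3)
z(X, C) = C + X
-718 + 5³*z(-39, A(7)) = -718 + 5³*(-7/3 - 39) = -718 + 125*(-124/3) = -718 - 15500/3 = -17654/3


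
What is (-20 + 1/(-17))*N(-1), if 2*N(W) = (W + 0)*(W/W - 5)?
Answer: -682/17 ≈ -40.118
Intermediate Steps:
N(W) = -2*W (N(W) = ((W + 0)*(W/W - 5))/2 = (W*(1 - 5))/2 = (W*(-4))/2 = (-4*W)/2 = -2*W)
(-20 + 1/(-17))*N(-1) = (-20 + 1/(-17))*(-2*(-1)) = (-20 - 1/17)*2 = -341/17*2 = -682/17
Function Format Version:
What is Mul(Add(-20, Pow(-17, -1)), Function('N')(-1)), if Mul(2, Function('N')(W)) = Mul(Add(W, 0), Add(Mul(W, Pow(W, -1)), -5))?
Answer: Rational(-682, 17) ≈ -40.118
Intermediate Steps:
Function('N')(W) = Mul(-2, W) (Function('N')(W) = Mul(Rational(1, 2), Mul(Add(W, 0), Add(Mul(W, Pow(W, -1)), -5))) = Mul(Rational(1, 2), Mul(W, Add(1, -5))) = Mul(Rational(1, 2), Mul(W, -4)) = Mul(Rational(1, 2), Mul(-4, W)) = Mul(-2, W))
Mul(Add(-20, Pow(-17, -1)), Function('N')(-1)) = Mul(Add(-20, Pow(-17, -1)), Mul(-2, -1)) = Mul(Add(-20, Rational(-1, 17)), 2) = Mul(Rational(-341, 17), 2) = Rational(-682, 17)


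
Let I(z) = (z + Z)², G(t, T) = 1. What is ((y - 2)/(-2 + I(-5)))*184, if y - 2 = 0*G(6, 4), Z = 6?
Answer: 0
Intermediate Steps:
y = 2 (y = 2 + 0*1 = 2 + 0 = 2)
I(z) = (6 + z)² (I(z) = (z + 6)² = (6 + z)²)
((y - 2)/(-2 + I(-5)))*184 = ((2 - 2)/(-2 + (6 - 5)²))*184 = (0/(-2 + 1²))*184 = (0/(-2 + 1))*184 = (0/(-1))*184 = (0*(-1))*184 = 0*184 = 0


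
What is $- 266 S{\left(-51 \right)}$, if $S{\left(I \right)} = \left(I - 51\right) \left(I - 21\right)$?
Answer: $-1953504$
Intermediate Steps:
$S{\left(I \right)} = \left(-51 + I\right) \left(-21 + I\right)$
$- 266 S{\left(-51 \right)} = - 266 \left(1071 + \left(-51\right)^{2} - -3672\right) = - 266 \left(1071 + 2601 + 3672\right) = \left(-266\right) 7344 = -1953504$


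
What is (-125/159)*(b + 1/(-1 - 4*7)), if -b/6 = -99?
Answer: -40625/87 ≈ -466.95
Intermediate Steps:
b = 594 (b = -6*(-99) = 594)
(-125/159)*(b + 1/(-1 - 4*7)) = (-125/159)*(594 + 1/(-1 - 4*7)) = (-125*1/159)*(594 + 1/(-1 - 28)) = -125*(594 + 1/(-29))/159 = -125*(594 - 1/29)/159 = -125/159*17225/29 = -40625/87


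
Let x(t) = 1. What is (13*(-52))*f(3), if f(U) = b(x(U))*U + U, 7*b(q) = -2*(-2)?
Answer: -22308/7 ≈ -3186.9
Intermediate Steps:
b(q) = 4/7 (b(q) = (-2*(-2))/7 = (⅐)*4 = 4/7)
f(U) = 11*U/7 (f(U) = 4*U/7 + U = 11*U/7)
(13*(-52))*f(3) = (13*(-52))*((11/7)*3) = -676*33/7 = -22308/7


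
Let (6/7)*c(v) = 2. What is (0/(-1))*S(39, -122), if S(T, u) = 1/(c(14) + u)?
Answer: 0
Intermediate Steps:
c(v) = 7/3 (c(v) = (7/6)*2 = 7/3)
S(T, u) = 1/(7/3 + u)
(0/(-1))*S(39, -122) = (0/(-1))*(3/(7 + 3*(-122))) = (0*(-1))*(3/(7 - 366)) = 0*(3/(-359)) = 0*(3*(-1/359)) = 0*(-3/359) = 0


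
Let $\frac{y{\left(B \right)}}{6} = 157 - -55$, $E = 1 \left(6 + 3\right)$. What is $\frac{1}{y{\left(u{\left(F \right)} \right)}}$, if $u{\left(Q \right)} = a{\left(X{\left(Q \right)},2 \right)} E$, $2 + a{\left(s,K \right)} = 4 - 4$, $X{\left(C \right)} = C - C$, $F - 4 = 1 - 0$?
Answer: $\frac{1}{1272} \approx 0.00078616$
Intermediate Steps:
$F = 5$ ($F = 4 + \left(1 - 0\right) = 4 + \left(1 + 0\right) = 4 + 1 = 5$)
$X{\left(C \right)} = 0$
$E = 9$ ($E = 1 \cdot 9 = 9$)
$a{\left(s,K \right)} = -2$ ($a{\left(s,K \right)} = -2 + \left(4 - 4\right) = -2 + 0 = -2$)
$u{\left(Q \right)} = -18$ ($u{\left(Q \right)} = \left(-2\right) 9 = -18$)
$y{\left(B \right)} = 1272$ ($y{\left(B \right)} = 6 \left(157 - -55\right) = 6 \left(157 + 55\right) = 6 \cdot 212 = 1272$)
$\frac{1}{y{\left(u{\left(F \right)} \right)}} = \frac{1}{1272}$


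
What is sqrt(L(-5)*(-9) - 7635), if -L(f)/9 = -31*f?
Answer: 2*sqrt(1230) ≈ 70.143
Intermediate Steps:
L(f) = 279*f (L(f) = -(-279)*f = 279*f)
sqrt(L(-5)*(-9) - 7635) = sqrt((279*(-5))*(-9) - 7635) = sqrt(-1395*(-9) - 7635) = sqrt(12555 - 7635) = sqrt(4920) = 2*sqrt(1230)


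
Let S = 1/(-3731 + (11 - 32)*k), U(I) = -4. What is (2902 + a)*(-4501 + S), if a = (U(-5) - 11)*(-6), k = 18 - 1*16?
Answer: -4619178528/343 ≈ -1.3467e+7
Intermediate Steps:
k = 2 (k = 18 - 16 = 2)
a = 90 (a = (-4 - 11)*(-6) = -15*(-6) = 90)
S = -1/3773 (S = 1/(-3731 + (11 - 32)*2) = 1/(-3731 - 21*2) = 1/(-3731 - 42) = 1/(-3773) = -1/3773 ≈ -0.00026504)
(2902 + a)*(-4501 + S) = (2902 + 90)*(-4501 - 1/3773) = 2992*(-16982274/3773) = -4619178528/343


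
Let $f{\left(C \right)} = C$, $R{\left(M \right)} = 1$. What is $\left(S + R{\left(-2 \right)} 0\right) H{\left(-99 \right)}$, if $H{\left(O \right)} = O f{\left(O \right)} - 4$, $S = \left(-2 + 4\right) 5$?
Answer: $97970$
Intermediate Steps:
$S = 10$ ($S = 2 \cdot 5 = 10$)
$H{\left(O \right)} = -4 + O^{2}$ ($H{\left(O \right)} = O O - 4 = O^{2} - 4 = -4 + O^{2}$)
$\left(S + R{\left(-2 \right)} 0\right) H{\left(-99 \right)} = \left(10 + 1 \cdot 0\right) \left(-4 + \left(-99\right)^{2}\right) = \left(10 + 0\right) \left(-4 + 9801\right) = 10 \cdot 9797 = 97970$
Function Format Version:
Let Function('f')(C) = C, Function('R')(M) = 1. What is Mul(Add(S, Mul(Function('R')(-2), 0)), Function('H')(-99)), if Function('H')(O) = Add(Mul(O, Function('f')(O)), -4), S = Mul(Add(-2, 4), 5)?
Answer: 97970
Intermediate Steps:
S = 10 (S = Mul(2, 5) = 10)
Function('H')(O) = Add(-4, Pow(O, 2)) (Function('H')(O) = Add(Mul(O, O), -4) = Add(Pow(O, 2), -4) = Add(-4, Pow(O, 2)))
Mul(Add(S, Mul(Function('R')(-2), 0)), Function('H')(-99)) = Mul(Add(10, Mul(1, 0)), Add(-4, Pow(-99, 2))) = Mul(Add(10, 0), Add(-4, 9801)) = Mul(10, 9797) = 97970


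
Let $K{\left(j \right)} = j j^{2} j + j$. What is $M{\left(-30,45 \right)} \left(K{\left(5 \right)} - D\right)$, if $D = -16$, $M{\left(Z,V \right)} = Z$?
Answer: $-19380$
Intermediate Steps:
$K{\left(j \right)} = j + j^{4}$ ($K{\left(j \right)} = j^{3} j + j = j^{4} + j = j + j^{4}$)
$M{\left(-30,45 \right)} \left(K{\left(5 \right)} - D\right) = - 30 \left(\left(5 + 5^{4}\right) - -16\right) = - 30 \left(\left(5 + 625\right) + 16\right) = - 30 \left(630 + 16\right) = \left(-30\right) 646 = -19380$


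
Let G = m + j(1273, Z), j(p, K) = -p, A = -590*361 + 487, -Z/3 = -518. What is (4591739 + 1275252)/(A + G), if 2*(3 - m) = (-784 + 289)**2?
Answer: -11733982/672571 ≈ -17.446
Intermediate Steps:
Z = 1554 (Z = -3*(-518) = 1554)
A = -212503 (A = -212990 + 487 = -212503)
m = -245019/2 (m = 3 - (-784 + 289)**2/2 = 3 - 1/2*(-495)**2 = 3 - 1/2*245025 = 3 - 245025/2 = -245019/2 ≈ -1.2251e+5)
G = -247565/2 (G = -245019/2 - 1*1273 = -245019/2 - 1273 = -247565/2 ≈ -1.2378e+5)
(4591739 + 1275252)/(A + G) = (4591739 + 1275252)/(-212503 - 247565/2) = 5866991/(-672571/2) = 5866991*(-2/672571) = -11733982/672571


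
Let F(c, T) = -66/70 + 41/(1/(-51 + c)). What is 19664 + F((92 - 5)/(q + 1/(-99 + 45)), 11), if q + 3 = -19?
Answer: 609352/35 ≈ 17410.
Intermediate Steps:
q = -22 (q = -3 - 19 = -22)
F(c, T) = -73218/35 + 41*c (F(c, T) = -66*1/70 + 41*(-51 + c) = -33/35 + (-2091 + 41*c) = -73218/35 + 41*c)
19664 + F((92 - 5)/(q + 1/(-99 + 45)), 11) = 19664 + (-73218/35 + 41*((92 - 5)/(-22 + 1/(-99 + 45)))) = 19664 + (-73218/35 + 41*(87/(-22 + 1/(-54)))) = 19664 + (-73218/35 + 41*(87/(-22 - 1/54))) = 19664 + (-73218/35 + 41*(87/(-1189/54))) = 19664 + (-73218/35 + 41*(87*(-54/1189))) = 19664 + (-73218/35 + 41*(-162/41)) = 19664 + (-73218/35 - 162) = 19664 - 78888/35 = 609352/35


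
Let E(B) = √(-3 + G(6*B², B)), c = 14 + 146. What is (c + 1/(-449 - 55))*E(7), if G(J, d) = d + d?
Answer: 80639*√11/504 ≈ 530.65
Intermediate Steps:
G(J, d) = 2*d
c = 160
E(B) = √(-3 + 2*B)
(c + 1/(-449 - 55))*E(7) = (160 + 1/(-449 - 55))*√(-3 + 2*7) = (160 + 1/(-504))*√(-3 + 14) = (160 - 1/504)*√11 = 80639*√11/504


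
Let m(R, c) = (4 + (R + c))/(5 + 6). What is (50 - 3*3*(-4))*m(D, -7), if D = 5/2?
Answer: -43/11 ≈ -3.9091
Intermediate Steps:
D = 5/2 (D = 5*(½) = 5/2 ≈ 2.5000)
m(R, c) = 4/11 + R/11 + c/11 (m(R, c) = (4 + R + c)/11 = (4 + R + c)*(1/11) = 4/11 + R/11 + c/11)
(50 - 3*3*(-4))*m(D, -7) = (50 - 3*3*(-4))*(4/11 + (1/11)*(5/2) + (1/11)*(-7)) = (50 - 9*(-4))*(4/11 + 5/22 - 7/11) = (50 + 36)*(-1/22) = 86*(-1/22) = -43/11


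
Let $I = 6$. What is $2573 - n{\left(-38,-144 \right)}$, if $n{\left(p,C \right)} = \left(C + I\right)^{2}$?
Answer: $-16471$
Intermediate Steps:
$n{\left(p,C \right)} = \left(6 + C\right)^{2}$ ($n{\left(p,C \right)} = \left(C + 6\right)^{2} = \left(6 + C\right)^{2}$)
$2573 - n{\left(-38,-144 \right)} = 2573 - \left(6 - 144\right)^{2} = 2573 - \left(-138\right)^{2} = 2573 - 19044 = -16471$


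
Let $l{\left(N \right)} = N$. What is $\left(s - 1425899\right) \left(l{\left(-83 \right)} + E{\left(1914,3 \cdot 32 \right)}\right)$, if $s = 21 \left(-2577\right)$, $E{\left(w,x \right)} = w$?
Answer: $-2709909296$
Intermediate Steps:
$s = -54117$
$\left(s - 1425899\right) \left(l{\left(-83 \right)} + E{\left(1914,3 \cdot 32 \right)}\right) = \left(-54117 - 1425899\right) \left(-83 + 1914\right) = \left(-1480016\right) 1831 = -2709909296$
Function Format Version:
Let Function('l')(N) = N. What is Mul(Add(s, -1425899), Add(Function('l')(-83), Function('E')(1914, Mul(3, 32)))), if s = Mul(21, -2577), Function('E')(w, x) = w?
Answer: -2709909296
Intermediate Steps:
s = -54117
Mul(Add(s, -1425899), Add(Function('l')(-83), Function('E')(1914, Mul(3, 32)))) = Mul(Add(-54117, -1425899), Add(-83, 1914)) = Mul(-1480016, 1831) = -2709909296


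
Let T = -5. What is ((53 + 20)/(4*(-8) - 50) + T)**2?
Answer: 233289/6724 ≈ 34.695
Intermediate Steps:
((53 + 20)/(4*(-8) - 50) + T)**2 = ((53 + 20)/(4*(-8) - 50) - 5)**2 = (73/(-32 - 50) - 5)**2 = (73/(-82) - 5)**2 = (73*(-1/82) - 5)**2 = (-73/82 - 5)**2 = (-483/82)**2 = 233289/6724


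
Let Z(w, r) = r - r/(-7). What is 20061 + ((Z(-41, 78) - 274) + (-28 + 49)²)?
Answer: 142220/7 ≈ 20317.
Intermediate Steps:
Z(w, r) = 8*r/7 (Z(w, r) = r - r*(-1)/7 = r - (-1)*r/7 = r + r/7 = 8*r/7)
20061 + ((Z(-41, 78) - 274) + (-28 + 49)²) = 20061 + (((8/7)*78 - 274) + (-28 + 49)²) = 20061 + ((624/7 - 274) + 21²) = 20061 + (-1294/7 + 441) = 20061 + 1793/7 = 142220/7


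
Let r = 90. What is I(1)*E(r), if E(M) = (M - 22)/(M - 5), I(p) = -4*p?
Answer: -16/5 ≈ -3.2000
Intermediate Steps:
E(M) = (-22 + M)/(-5 + M)
I(1)*E(r) = (-4*1)*((-22 + 90)/(-5 + 90)) = -4*68/85 = -4*4/5 = -16/5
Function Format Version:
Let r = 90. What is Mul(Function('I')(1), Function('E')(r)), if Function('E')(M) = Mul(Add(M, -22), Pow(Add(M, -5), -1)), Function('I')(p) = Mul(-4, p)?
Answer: Rational(-16, 5) ≈ -3.2000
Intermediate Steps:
Function('E')(M) = Mul(Pow(Add(-5, M), -1), Add(-22, M)) (Function('E')(M) = Mul(Add(-22, M), Pow(Add(-5, M), -1)) = Mul(Pow(Add(-5, M), -1), Add(-22, M)))
Mul(Function('I')(1), Function('E')(r)) = Mul(Mul(-4, 1), Mul(Pow(Add(-5, 90), -1), Add(-22, 90))) = Mul(-4, Mul(Pow(85, -1), 68)) = Mul(-4, Mul(Rational(1, 85), 68)) = Mul(-4, Rational(4, 5)) = Rational(-16, 5)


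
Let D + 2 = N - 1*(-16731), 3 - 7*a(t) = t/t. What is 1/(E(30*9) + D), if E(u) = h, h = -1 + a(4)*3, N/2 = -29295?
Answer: -7/293028 ≈ -2.3889e-5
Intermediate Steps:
N = -58590 (N = 2*(-29295) = -58590)
a(t) = 2/7 (a(t) = 3/7 - t/(7*t) = 3/7 - ⅐*1 = 3/7 - ⅐ = 2/7)
h = -⅐ (h = -1 + (2/7)*3 = -1 + 6/7 = -⅐ ≈ -0.14286)
D = -41861 (D = -2 + (-58590 - 1*(-16731)) = -2 + (-58590 + 16731) = -2 - 41859 = -41861)
E(u) = -⅐
1/(E(30*9) + D) = 1/(-⅐ - 41861) = 1/(-293028/7) = -7/293028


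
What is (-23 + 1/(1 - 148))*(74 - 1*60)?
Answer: -6764/21 ≈ -322.10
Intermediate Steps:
(-23 + 1/(1 - 148))*(74 - 1*60) = (-23 + 1/(-147))*(74 - 60) = (-23 - 1/147)*14 = -3382/147*14 = -6764/21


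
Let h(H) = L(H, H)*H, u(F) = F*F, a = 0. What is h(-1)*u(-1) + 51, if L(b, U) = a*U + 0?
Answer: 51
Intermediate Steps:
L(b, U) = 0 (L(b, U) = 0*U + 0 = 0 + 0 = 0)
u(F) = F²
h(H) = 0 (h(H) = 0*H = 0)
h(-1)*u(-1) + 51 = 0*(-1)² + 51 = 0*1 + 51 = 0 + 51 = 51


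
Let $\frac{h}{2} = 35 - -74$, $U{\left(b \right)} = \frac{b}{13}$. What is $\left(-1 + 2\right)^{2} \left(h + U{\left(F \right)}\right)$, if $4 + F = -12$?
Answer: $\frac{2818}{13} \approx 216.77$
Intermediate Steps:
$F = -16$ ($F = -4 - 12 = -16$)
$U{\left(b \right)} = \frac{b}{13}$ ($U{\left(b \right)} = b \frac{1}{13} = \frac{b}{13}$)
$h = 218$ ($h = 2 \left(35 - -74\right) = 2 \left(35 + 74\right) = 2 \cdot 109 = 218$)
$\left(-1 + 2\right)^{2} \left(h + U{\left(F \right)}\right) = \left(-1 + 2\right)^{2} \left(218 + \frac{1}{13} \left(-16\right)\right) = 1^{2} \left(218 - \frac{16}{13}\right) = 1 \cdot \frac{2818}{13} = \frac{2818}{13}$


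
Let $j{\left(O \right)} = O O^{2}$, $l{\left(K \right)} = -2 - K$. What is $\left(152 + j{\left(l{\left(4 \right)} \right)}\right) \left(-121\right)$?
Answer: $7744$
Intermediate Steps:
$j{\left(O \right)} = O^{3}$
$\left(152 + j{\left(l{\left(4 \right)} \right)}\right) \left(-121\right) = \left(152 + \left(-2 - 4\right)^{3}\right) \left(-121\right) = \left(152 + \left(-6\right)^{3}\right) \left(-121\right) = \left(152 - 216\right) \left(-121\right) = \left(-64\right) \left(-121\right) = 7744$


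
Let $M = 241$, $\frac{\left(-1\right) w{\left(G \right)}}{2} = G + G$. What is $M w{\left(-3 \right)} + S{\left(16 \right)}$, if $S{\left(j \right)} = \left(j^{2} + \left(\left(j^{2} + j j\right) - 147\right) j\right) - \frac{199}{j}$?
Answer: $\frac{143609}{16} \approx 8975.6$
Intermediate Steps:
$w{\left(G \right)} = - 4 G$ ($w{\left(G \right)} = - 2 \left(G + G\right) = - 2 \cdot 2 G = - 4 G$)
$S{\left(j \right)} = j^{2} - \frac{199}{j} + j \left(-147 + 2 j^{2}\right)$ ($S{\left(j \right)} = \left(j^{2} + \left(\left(j^{2} + j^{2}\right) - 147\right) j\right) - \frac{199}{j} = \left(j^{2} + \left(2 j^{2} - 147\right) j\right) - \frac{199}{j} = \left(j^{2} + \left(-147 + 2 j^{2}\right) j\right) - \frac{199}{j} = \left(j^{2} + j \left(-147 + 2 j^{2}\right)\right) - \frac{199}{j} = j^{2} - \frac{199}{j} + j \left(-147 + 2 j^{2}\right)$)
$M w{\left(-3 \right)} + S{\left(16 \right)} = 241 \left(\left(-4\right) \left(-3\right)\right) + \frac{-199 + 16^{2} \left(-147 + 16 + 2 \cdot 16^{2}\right)}{16} = 241 \cdot 12 + \frac{-199 + 256 \left(-147 + 16 + 2 \cdot 256\right)}{16} = 2892 + \frac{-199 + 256 \left(-147 + 16 + 512\right)}{16} = 2892 + \frac{-199 + 256 \cdot 381}{16} = 2892 + \frac{-199 + 97536}{16} = 2892 + \frac{1}{16} \cdot 97337 = 2892 + \frac{97337}{16} = \frac{143609}{16}$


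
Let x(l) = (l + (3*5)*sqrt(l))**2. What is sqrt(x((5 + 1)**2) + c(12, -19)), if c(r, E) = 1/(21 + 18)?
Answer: sqrt(24147435)/39 ≈ 126.00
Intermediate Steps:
x(l) = (l + 15*sqrt(l))**2
c(r, E) = 1/39
sqrt(x((5 + 1)**2) + c(12, -19)) = sqrt(((5 + 1)**2 + 15*sqrt((5 + 1)**2))**2 + 1/39) = sqrt((6**2 + 15*sqrt(6**2))**2 + 1/39) = sqrt((36 + 15*sqrt(36))**2 + 1/39) = sqrt((36 + 15*6)**2 + 1/39) = sqrt((36 + 90)**2 + 1/39) = sqrt(126**2 + 1/39) = sqrt(15876 + 1/39) = sqrt(619165/39) = sqrt(24147435)/39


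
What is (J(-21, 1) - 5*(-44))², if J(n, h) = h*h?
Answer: 48841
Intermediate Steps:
J(n, h) = h²
(J(-21, 1) - 5*(-44))² = (1² - 5*(-44))² = (1 + 220)² = 221² = 48841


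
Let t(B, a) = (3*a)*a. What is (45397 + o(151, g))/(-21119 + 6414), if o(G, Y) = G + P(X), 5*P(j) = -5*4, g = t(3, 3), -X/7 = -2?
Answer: -45544/14705 ≈ -3.0972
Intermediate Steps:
X = 14 (X = -7*(-2) = 14)
t(B, a) = 3*a²
g = 27 (g = 3*3² = 3*9 = 27)
P(j) = -4 (P(j) = (-5*4)/5 = (⅕)*(-20) = -4)
o(G, Y) = -4 + G (o(G, Y) = G - 4 = -4 + G)
(45397 + o(151, g))/(-21119 + 6414) = (45397 + (-4 + 151))/(-21119 + 6414) = (45397 + 147)/(-14705) = 45544*(-1/14705) = -45544/14705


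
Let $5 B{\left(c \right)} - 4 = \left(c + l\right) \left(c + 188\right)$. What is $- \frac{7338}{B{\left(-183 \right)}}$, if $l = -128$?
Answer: $\frac{12230}{517} \approx 23.656$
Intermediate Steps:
$B{\left(c \right)} = \frac{4}{5} + \frac{\left(-128 + c\right) \left(188 + c\right)}{5}$ ($B{\left(c \right)} = \frac{4}{5} + \frac{\left(c - 128\right) \left(c + 188\right)}{5} = \frac{4}{5} + \frac{\left(-128 + c\right) \left(188 + c\right)}{5}$)
$- \frac{7338}{B{\left(-183 \right)}} = - \frac{7338}{-4812 + 12 \left(-183\right) + \frac{\left(-183\right)^{2}}{5}} = - \frac{7338}{-4812 - 2196 + \frac{1}{5} \cdot 33489} = - \frac{7338}{-4812 - 2196 + \frac{33489}{5}} = - \frac{7338}{- \frac{1551}{5}} = \left(-7338\right) \left(- \frac{5}{1551}\right) = \frac{12230}{517}$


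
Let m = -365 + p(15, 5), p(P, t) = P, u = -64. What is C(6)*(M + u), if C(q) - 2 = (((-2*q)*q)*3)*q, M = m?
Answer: 535716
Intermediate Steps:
m = -350 (m = -365 + 15 = -350)
M = -350
C(q) = 2 - 6*q³ (C(q) = 2 + (((-2*q)*q)*3)*q = 2 + (-2*q²*3)*q = 2 + (-6*q²)*q = 2 - 6*q³)
C(6)*(M + u) = (2 - 6*6³)*(-350 - 64) = (2 - 6*216)*(-414) = (2 - 1296)*(-414) = -1294*(-414) = 535716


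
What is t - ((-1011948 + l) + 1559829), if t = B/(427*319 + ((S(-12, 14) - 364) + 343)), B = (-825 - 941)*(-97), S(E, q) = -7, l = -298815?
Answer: -33918881908/136185 ≈ -2.4906e+5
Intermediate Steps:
B = 171302 (B = -1766*(-97) = 171302)
t = 171302/136185 (t = 171302/(427*319 + ((-7 - 364) + 343)) = 171302/(136213 + (-371 + 343)) = 171302/(136213 - 28) = 171302/136185 ≈ 1.2579)
t - ((-1011948 + l) + 1559829) = 171302/136185 - ((-1011948 - 298815) + 1559829) = 171302/136185 - (-1310763 + 1559829) = 171302/136185 - 1*249066 = 171302/136185 - 249066 = -33918881908/136185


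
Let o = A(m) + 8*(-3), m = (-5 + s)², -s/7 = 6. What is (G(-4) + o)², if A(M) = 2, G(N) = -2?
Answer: 576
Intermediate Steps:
s = -42 (s = -7*6 = -42)
m = 2209 (m = (-5 - 42)² = (-47)² = 2209)
o = -22 (o = 2 + 8*(-3) = 2 - 24 = -22)
(G(-4) + o)² = (-2 - 22)² = (-24)² = 576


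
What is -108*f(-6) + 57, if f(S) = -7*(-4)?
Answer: -2967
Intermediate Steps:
f(S) = 28
-108*f(-6) + 57 = -108*28 + 57 = -3024 + 57 = -2967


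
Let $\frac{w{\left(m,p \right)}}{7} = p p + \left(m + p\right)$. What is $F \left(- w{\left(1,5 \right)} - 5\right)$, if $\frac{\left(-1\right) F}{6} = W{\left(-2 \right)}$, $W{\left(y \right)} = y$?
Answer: $-2664$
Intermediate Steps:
$F = 12$ ($F = \left(-6\right) \left(-2\right) = 12$)
$w{\left(m,p \right)} = 7 m + 7 p + 7 p^{2}$ ($w{\left(m,p \right)} = 7 \left(p p + \left(m + p\right)\right) = 7 \left(p^{2} + \left(m + p\right)\right) = 7 \left(m + p + p^{2}\right) = 7 m + 7 p + 7 p^{2}$)
$F \left(- w{\left(1,5 \right)} - 5\right) = 12 \left(- (7 \cdot 1 + 7 \cdot 5 + 7 \cdot 5^{2}) - 5\right) = 12 \left(- (7 + 35 + 7 \cdot 25) - 5\right) = 12 \left(- (7 + 35 + 175) - 5\right) = 12 \left(\left(-1\right) 217 - 5\right) = 12 \left(-217 - 5\right) = 12 \left(-222\right) = -2664$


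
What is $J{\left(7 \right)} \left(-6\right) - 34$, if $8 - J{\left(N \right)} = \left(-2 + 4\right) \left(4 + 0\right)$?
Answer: $-34$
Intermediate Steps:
$J{\left(N \right)} = 0$ ($J{\left(N \right)} = 8 - \left(-2 + 4\right) \left(4 + 0\right) = 8 - 2 \cdot 4 = 8 - 8 = 0$)
$J{\left(7 \right)} \left(-6\right) - 34 = 0 \left(-6\right) - 34 = 0 - 34 = -34$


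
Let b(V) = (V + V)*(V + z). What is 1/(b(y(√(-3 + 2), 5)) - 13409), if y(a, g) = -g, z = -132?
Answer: -1/12039 ≈ -8.3063e-5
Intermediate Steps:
b(V) = 2*V*(-132 + V) (b(V) = (V + V)*(V - 132) = (2*V)*(-132 + V) = 2*V*(-132 + V))
1/(b(y(√(-3 + 2), 5)) - 13409) = 1/(2*(-1*5)*(-132 - 1*5) - 13409) = 1/(2*(-5)*(-132 - 5) - 13409) = 1/(2*(-5)*(-137) - 13409) = 1/(1370 - 13409) = 1/(-12039) = -1/12039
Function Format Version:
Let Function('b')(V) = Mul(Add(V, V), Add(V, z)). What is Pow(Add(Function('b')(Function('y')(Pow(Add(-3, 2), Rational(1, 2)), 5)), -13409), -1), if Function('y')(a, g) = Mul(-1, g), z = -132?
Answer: Rational(-1, 12039) ≈ -8.3063e-5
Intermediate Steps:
Function('b')(V) = Mul(2, V, Add(-132, V)) (Function('b')(V) = Mul(Add(V, V), Add(V, -132)) = Mul(Mul(2, V), Add(-132, V)) = Mul(2, V, Add(-132, V)))
Pow(Add(Function('b')(Function('y')(Pow(Add(-3, 2), Rational(1, 2)), 5)), -13409), -1) = Pow(Add(Mul(2, Mul(-1, 5), Add(-132, Mul(-1, 5))), -13409), -1) = Pow(Add(Mul(2, -5, Add(-132, -5)), -13409), -1) = Pow(Add(Mul(2, -5, -137), -13409), -1) = Pow(Add(1370, -13409), -1) = Pow(-12039, -1) = Rational(-1, 12039)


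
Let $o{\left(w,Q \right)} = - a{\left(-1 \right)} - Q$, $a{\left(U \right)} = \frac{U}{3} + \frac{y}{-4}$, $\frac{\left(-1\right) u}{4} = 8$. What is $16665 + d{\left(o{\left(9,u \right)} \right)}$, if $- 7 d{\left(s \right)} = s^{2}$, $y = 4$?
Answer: $\frac{1039895}{63} \approx 16506.0$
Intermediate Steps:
$u = -32$ ($u = \left(-4\right) 8 = -32$)
$a{\left(U \right)} = -1 + \frac{U}{3}$ ($a{\left(U \right)} = \frac{U}{3} + \frac{4}{-4} = U \frac{1}{3} + 4 \left(- \frac{1}{4}\right) = \frac{U}{3} - 1 = -1 + \frac{U}{3}$)
$o{\left(w,Q \right)} = \frac{4}{3} - Q$ ($o{\left(w,Q \right)} = - (-1 + \frac{1}{3} \left(-1\right)) - Q = - (-1 - \frac{1}{3}) - Q = \left(-1\right) \left(- \frac{4}{3}\right) - Q = \frac{4}{3} - Q$)
$d{\left(s \right)} = - \frac{s^{2}}{7}$
$16665 + d{\left(o{\left(9,u \right)} \right)} = 16665 - \frac{\left(\frac{4}{3} - -32\right)^{2}}{7} = 16665 - \frac{\left(\frac{4}{3} + 32\right)^{2}}{7} = 16665 - \frac{\left(\frac{100}{3}\right)^{2}}{7} = 16665 - \frac{10000}{63} = \frac{1039895}{63}$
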